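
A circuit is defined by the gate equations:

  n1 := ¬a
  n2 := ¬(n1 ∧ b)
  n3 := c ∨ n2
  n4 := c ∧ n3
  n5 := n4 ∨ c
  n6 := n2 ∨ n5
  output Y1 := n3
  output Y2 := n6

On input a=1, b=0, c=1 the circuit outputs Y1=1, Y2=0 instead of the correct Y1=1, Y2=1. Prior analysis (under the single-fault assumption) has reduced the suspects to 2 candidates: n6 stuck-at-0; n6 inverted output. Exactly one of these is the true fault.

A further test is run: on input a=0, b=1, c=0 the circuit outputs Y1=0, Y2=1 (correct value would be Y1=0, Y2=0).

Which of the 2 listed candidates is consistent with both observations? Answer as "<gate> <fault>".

n6 inverted output

Evaluate each candidate on input a=0, b=1, c=0:
  n6 stuck-at-0: n1=1, n2=0, n3=0, n4=0, n5=0, n6=0 [stuck-at-0] → Y1=0, Y2=0 — eliminated
  n6 inverted output: n1=1, n2=0, n3=0, n4=0, n5=0, n6=1 [inverted output] → Y1=0, Y2=1 — matches
Only n6 inverted output reproduces the observed Y1=0, Y2=1.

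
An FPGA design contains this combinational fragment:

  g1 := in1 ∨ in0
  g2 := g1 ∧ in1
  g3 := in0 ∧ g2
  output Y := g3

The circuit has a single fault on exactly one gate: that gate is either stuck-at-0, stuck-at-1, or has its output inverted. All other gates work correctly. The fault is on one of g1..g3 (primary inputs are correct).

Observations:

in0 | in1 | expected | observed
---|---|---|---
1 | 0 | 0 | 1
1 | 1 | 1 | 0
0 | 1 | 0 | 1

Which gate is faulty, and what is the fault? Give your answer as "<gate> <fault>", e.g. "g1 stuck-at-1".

Fault-free values for test 1 (in0=1, in1=0): g1=1, g2=0, g3=0, giving Y=0. Observed 1.
Test 1: faults giving observed 1 are {g2 stuck-at-1, g2 inverted output, g3 stuck-at-1, g3 inverted output}.
Test 2 (in0=1, in1=1): fault-free g1=1, g2=1, g3=1 → 1; observed 0. Eliminates g2 stuck-at-1, g3 stuck-at-1.
Test 3 (in0=0, in1=1): fault-free g1=1, g2=1, g3=0 → 0; observed 1. Eliminates g2 inverted output.
Only g3 inverted output is consistent with every test.

g3 inverted output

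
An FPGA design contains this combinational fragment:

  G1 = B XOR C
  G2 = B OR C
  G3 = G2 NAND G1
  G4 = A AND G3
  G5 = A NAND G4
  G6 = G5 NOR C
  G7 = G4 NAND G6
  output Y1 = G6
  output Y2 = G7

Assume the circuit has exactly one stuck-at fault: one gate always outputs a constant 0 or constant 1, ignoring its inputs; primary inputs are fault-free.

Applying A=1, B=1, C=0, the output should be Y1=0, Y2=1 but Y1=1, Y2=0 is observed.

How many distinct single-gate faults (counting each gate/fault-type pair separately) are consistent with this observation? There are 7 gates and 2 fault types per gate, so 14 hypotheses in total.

4

Fault-free: G1=1, G2=1, G3=0, G4=0, G5=1, G6=0, G7=1 → Y1=0, Y2=1. Observed Y1=1, Y2=0.
  G1 stuck-at-0: output Y1=1, Y2=0 ✓
  G1 stuck-at-1: output Y1=0, Y2=1 ✗
  G2 stuck-at-0: output Y1=1, Y2=0 ✓
  G2 stuck-at-1: output Y1=0, Y2=1 ✗
  G3 stuck-at-0: output Y1=0, Y2=1 ✗
  G3 stuck-at-1: output Y1=1, Y2=0 ✓
  G4 stuck-at-0: output Y1=0, Y2=1 ✗
  G4 stuck-at-1: output Y1=1, Y2=0 ✓
  G5 stuck-at-0: output Y1=1, Y2=1 ✗
  G5 stuck-at-1: output Y1=0, Y2=1 ✗
  G6 stuck-at-0: output Y1=0, Y2=1 ✗
  G6 stuck-at-1: output Y1=1, Y2=1 ✗
  G7 stuck-at-0: output Y1=0, Y2=0 ✗
  G7 stuck-at-1: output Y1=0, Y2=1 ✗
Consistent faults: {G1 stuck-at-0, G2 stuck-at-0, G3 stuck-at-1, G4 stuck-at-1} — 4 in all.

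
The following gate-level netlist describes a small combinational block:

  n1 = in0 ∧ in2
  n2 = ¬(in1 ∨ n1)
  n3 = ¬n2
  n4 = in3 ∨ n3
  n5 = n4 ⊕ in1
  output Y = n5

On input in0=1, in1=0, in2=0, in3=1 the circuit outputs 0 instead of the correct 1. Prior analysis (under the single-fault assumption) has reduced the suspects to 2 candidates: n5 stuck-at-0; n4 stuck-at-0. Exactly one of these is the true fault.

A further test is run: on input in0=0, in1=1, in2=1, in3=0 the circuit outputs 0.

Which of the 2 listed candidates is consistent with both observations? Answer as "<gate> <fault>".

Evaluate each candidate on input in0=0, in1=1, in2=1, in3=0:
  n5 stuck-at-0: n1=0, n2=0, n3=1, n4=1, n5=0 [stuck-at-0] → 0 — matches
  n4 stuck-at-0: n1=0, n2=0, n3=1, n4=0 [stuck-at-0], n5=1 → 1 — eliminated
Only n5 stuck-at-0 reproduces the observed 0.

n5 stuck-at-0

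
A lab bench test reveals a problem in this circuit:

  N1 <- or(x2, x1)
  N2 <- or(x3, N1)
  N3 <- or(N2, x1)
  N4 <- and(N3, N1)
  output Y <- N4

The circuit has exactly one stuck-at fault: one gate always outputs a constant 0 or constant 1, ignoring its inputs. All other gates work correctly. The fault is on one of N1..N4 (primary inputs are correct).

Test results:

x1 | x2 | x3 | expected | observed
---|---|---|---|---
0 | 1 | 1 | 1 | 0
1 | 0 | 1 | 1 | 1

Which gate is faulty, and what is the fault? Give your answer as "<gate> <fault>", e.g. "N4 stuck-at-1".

N2 stuck-at-0

Fault-free values for test 1 (x1=0, x2=1, x3=1): N1=1, N2=1, N3=1, N4=1, giving Y=1. Observed 0.
Test 1: faults giving observed 0 are {N1 stuck-at-0, N2 stuck-at-0, N3 stuck-at-0, N4 stuck-at-0}.
Test 2 (x1=1, x2=0, x3=1): fault-free N1=1, N2=1, N3=1, N4=1 → 1; observed 1. Eliminates N1 stuck-at-0, N3 stuck-at-0, N4 stuck-at-0.
Only N2 stuck-at-0 is consistent with every test.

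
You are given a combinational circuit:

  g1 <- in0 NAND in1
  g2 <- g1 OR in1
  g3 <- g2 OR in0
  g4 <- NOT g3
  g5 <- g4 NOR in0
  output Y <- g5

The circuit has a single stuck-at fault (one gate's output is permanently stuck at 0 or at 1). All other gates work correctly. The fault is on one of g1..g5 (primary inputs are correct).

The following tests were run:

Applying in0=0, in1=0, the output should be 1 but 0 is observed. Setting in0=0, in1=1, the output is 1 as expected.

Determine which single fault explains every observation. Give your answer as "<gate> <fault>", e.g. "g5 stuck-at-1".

g1 stuck-at-0

Fault-free values for test 1 (in0=0, in1=0): g1=1, g2=1, g3=1, g4=0, g5=1, giving Y=1. Observed 0.
Test 1: faults giving observed 0 are {g1 stuck-at-0, g2 stuck-at-0, g3 stuck-at-0, g4 stuck-at-1, g5 stuck-at-0}.
Test 2 (in0=0, in1=1): fault-free g1=1, g2=1, g3=1, g4=0, g5=1 → 1; observed 1. Eliminates g2 stuck-at-0, g3 stuck-at-0, g4 stuck-at-1, g5 stuck-at-0.
Only g1 stuck-at-0 is consistent with every test.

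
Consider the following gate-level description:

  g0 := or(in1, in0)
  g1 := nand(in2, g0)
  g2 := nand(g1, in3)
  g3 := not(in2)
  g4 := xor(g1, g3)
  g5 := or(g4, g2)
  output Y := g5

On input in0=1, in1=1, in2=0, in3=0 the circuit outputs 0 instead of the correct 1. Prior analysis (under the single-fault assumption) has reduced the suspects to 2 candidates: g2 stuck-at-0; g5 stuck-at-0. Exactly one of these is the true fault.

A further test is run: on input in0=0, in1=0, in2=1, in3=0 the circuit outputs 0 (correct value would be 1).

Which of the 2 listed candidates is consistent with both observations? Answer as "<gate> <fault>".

Evaluate each candidate on input in0=0, in1=0, in2=1, in3=0:
  g2 stuck-at-0: g0=0, g1=1, g2=0 [stuck-at-0], g3=0, g4=1, g5=1 → 1 — eliminated
  g5 stuck-at-0: g0=0, g1=1, g2=1, g3=0, g4=1, g5=0 [stuck-at-0] → 0 — matches
Only g5 stuck-at-0 reproduces the observed 0.

g5 stuck-at-0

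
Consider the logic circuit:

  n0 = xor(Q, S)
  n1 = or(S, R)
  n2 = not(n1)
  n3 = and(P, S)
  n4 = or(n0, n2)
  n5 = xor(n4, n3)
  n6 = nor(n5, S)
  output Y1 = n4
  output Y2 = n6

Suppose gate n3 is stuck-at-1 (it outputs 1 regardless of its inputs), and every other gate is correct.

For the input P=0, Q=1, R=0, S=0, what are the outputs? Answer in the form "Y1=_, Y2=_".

Y1=1, Y2=1

Propagate with n3 forced: n0=1, n1=0, n2=1, n3=1 [stuck-at-1], n4=1, n5=0, n6=1.
So the outputs are Y1=1, Y2=1. (Without the fault they would be Y1=1, Y2=0.)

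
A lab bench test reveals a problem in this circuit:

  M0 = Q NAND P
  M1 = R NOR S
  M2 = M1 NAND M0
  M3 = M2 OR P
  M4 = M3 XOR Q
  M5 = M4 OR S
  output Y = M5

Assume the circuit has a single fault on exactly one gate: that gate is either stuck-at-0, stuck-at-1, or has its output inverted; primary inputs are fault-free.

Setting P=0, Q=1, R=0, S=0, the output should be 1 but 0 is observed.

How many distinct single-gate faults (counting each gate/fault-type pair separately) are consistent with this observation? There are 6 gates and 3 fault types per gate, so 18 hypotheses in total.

Fault-free: M0=1, M1=1, M2=0, M3=0, M4=1, M5=1 → 1. Observed 0.
  M0: stuck-at-0, inverted output ✓; others ✗
  M1: stuck-at-0, inverted output ✓; others ✗
  M2: stuck-at-1, inverted output ✓; others ✗
  M3: stuck-at-1, inverted output ✓; others ✗
  M4: stuck-at-0, inverted output ✓; others ✗
  M5: stuck-at-0, inverted output ✓; others ✗
Consistent faults: {M0 stuck-at-0, M0 inverted output, M1 stuck-at-0, M1 inverted output, M2 stuck-at-1, M2 inverted output, M3 stuck-at-1, M3 inverted output, M4 stuck-at-0, M4 inverted output, M5 stuck-at-0, M5 inverted output} — 12 in all.

12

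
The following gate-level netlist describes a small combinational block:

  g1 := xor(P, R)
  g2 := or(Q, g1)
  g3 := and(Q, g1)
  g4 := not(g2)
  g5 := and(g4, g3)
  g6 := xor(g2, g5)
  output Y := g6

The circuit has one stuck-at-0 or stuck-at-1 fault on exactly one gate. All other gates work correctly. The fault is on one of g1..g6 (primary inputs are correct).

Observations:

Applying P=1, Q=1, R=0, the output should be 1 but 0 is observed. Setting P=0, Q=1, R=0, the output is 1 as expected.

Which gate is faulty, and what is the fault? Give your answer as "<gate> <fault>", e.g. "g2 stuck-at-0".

Fault-free values for test 1 (P=1, Q=1, R=0): g1=1, g2=1, g3=1, g4=0, g5=0, g6=1, giving Y=1. Observed 0.
Test 1: faults giving observed 0 are {g4 stuck-at-1, g5 stuck-at-1, g6 stuck-at-0}.
Test 2 (P=0, Q=1, R=0): fault-free g1=0, g2=1, g3=0, g4=0, g5=0, g6=1 → 1; observed 1. Eliminates g5 stuck-at-1, g6 stuck-at-0.
Only g4 stuck-at-1 is consistent with every test.

g4 stuck-at-1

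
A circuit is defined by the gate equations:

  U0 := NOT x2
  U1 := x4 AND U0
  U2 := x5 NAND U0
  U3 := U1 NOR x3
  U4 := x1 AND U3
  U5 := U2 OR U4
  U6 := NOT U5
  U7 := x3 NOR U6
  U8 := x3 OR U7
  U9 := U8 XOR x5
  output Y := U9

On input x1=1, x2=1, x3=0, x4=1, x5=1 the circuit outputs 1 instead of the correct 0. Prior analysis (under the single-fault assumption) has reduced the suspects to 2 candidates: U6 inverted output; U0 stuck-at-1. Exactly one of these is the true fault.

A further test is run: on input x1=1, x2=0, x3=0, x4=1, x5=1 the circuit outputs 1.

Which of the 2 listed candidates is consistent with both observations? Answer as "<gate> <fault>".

Evaluate each candidate on input x1=1, x2=0, x3=0, x4=1, x5=1:
  U6 inverted output: U0=1, U1=1, U2=0, U3=0, U4=0, U5=0, U6=0 [inverted output], U7=1, U8=1, U9=0 → 0 — eliminated
  U0 stuck-at-1: U0=1 [stuck-at-1], U1=1, U2=0, U3=0, U4=0, U5=0, U6=1, U7=0, U8=0, U9=1 → 1 — matches
Only U0 stuck-at-1 reproduces the observed 1.

U0 stuck-at-1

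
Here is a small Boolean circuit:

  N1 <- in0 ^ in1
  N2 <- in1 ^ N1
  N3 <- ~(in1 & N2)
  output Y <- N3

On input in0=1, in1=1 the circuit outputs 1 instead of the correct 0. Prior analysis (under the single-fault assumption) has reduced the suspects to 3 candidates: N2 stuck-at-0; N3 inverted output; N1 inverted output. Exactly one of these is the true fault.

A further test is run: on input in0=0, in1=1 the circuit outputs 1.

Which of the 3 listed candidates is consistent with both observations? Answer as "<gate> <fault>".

N2 stuck-at-0

Evaluate each candidate on input in0=0, in1=1:
  N2 stuck-at-0: N1=1, N2=0 [stuck-at-0], N3=1 → 1 — matches
  N3 inverted output: N1=1, N2=0, N3=0 [inverted output] → 0 — eliminated
  N1 inverted output: N1=0 [inverted output], N2=1, N3=0 → 0 — eliminated
Only N2 stuck-at-0 reproduces the observed 1.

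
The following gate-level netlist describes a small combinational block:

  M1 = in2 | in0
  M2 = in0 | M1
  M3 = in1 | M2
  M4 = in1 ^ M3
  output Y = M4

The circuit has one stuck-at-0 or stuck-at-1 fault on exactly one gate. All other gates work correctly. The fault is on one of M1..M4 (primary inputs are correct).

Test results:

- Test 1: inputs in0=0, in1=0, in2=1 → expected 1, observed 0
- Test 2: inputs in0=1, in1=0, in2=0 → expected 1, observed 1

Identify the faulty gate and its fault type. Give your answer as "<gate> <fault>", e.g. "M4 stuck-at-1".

Fault-free values for test 1 (in0=0, in1=0, in2=1): M1=1, M2=1, M3=1, M4=1, giving Y=1. Observed 0.
Test 1: faults giving observed 0 are {M1 stuck-at-0, M2 stuck-at-0, M3 stuck-at-0, M4 stuck-at-0}.
Test 2 (in0=1, in1=0, in2=0): fault-free M1=1, M2=1, M3=1, M4=1 → 1; observed 1. Eliminates M2 stuck-at-0, M3 stuck-at-0, M4 stuck-at-0.
Only M1 stuck-at-0 is consistent with every test.

M1 stuck-at-0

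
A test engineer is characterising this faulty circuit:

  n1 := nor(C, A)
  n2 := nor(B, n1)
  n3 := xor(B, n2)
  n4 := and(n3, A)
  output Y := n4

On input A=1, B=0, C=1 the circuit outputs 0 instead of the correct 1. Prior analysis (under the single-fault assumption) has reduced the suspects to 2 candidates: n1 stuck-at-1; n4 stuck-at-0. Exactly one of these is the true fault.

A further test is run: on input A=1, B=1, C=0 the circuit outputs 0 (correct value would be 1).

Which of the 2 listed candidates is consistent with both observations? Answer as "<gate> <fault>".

Evaluate each candidate on input A=1, B=1, C=0:
  n1 stuck-at-1: n1=1 [stuck-at-1], n2=0, n3=1, n4=1 → 1 — eliminated
  n4 stuck-at-0: n1=0, n2=0, n3=1, n4=0 [stuck-at-0] → 0 — matches
Only n4 stuck-at-0 reproduces the observed 0.

n4 stuck-at-0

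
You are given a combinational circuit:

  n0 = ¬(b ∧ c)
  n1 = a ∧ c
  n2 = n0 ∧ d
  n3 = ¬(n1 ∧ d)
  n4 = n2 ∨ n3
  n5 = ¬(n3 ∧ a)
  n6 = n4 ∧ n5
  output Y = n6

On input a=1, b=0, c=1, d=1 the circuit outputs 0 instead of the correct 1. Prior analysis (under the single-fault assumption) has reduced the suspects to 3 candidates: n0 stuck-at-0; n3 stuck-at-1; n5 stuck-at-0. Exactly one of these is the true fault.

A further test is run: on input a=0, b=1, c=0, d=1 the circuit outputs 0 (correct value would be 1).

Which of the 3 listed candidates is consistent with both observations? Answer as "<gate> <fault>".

Evaluate each candidate on input a=0, b=1, c=0, d=1:
  n0 stuck-at-0: n0=0 [stuck-at-0], n1=0, n2=0, n3=1, n4=1, n5=1, n6=1 → 1 — eliminated
  n3 stuck-at-1: n0=1, n1=0, n2=1, n3=1 [stuck-at-1], n4=1, n5=1, n6=1 → 1 — eliminated
  n5 stuck-at-0: n0=1, n1=0, n2=1, n3=1, n4=1, n5=0 [stuck-at-0], n6=0 → 0 — matches
Only n5 stuck-at-0 reproduces the observed 0.

n5 stuck-at-0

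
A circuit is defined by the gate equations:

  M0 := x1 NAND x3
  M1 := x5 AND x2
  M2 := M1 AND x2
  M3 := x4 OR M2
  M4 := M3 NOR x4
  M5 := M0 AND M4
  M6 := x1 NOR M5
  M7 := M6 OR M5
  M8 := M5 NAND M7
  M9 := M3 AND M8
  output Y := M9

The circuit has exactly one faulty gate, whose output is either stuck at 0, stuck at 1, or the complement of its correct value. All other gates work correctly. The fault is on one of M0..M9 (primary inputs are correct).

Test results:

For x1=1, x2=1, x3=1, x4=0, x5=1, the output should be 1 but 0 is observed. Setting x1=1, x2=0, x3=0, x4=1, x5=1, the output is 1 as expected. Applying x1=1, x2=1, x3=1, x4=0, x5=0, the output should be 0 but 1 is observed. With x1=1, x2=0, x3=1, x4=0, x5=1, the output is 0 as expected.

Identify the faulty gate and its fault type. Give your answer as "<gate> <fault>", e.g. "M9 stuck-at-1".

Fault-free values for test 1 (x1=1, x2=1, x3=1, x4=0, x5=1): M0=0, M1=1, M2=1, M3=1, M4=0, M5=0, M6=0, M7=0, M8=1, M9=1, giving Y=1. Observed 0.
Test 1: faults giving observed 0 are {M1 stuck-at-0, M1 inverted output, M2 stuck-at-0, M2 inverted output, M3 stuck-at-0, M3 inverted output, M5 stuck-at-1, M5 inverted output, M8 stuck-at-0, M8 inverted output, M9 stuck-at-0, M9 inverted output}.
Test 2 (x1=1, x2=0, x3=0, x4=1, x5=1): fault-free M0=1, M1=0, M2=0, M3=1, M4=0, M5=0, M6=0, M7=0, M8=1, M9=1 → 1; observed 1. Eliminates M3 stuck-at-0, M3 inverted output, M5 stuck-at-1, M5 inverted output, M8 stuck-at-0, M8 inverted output, M9 stuck-at-0, M9 inverted output.
Test 3 (x1=1, x2=1, x3=1, x4=0, x5=0): fault-free M0=0, M1=0, M2=0, M3=0, M4=1, M5=0, M6=0, M7=0, M8=1, M9=0 → 0; observed 1. Eliminates M1 stuck-at-0, M2 stuck-at-0.
Test 4 (x1=1, x2=0, x3=1, x4=0, x5=1): fault-free M0=0, M1=0, M2=0, M3=0, M4=1, M5=0, M6=0, M7=0, M8=1, M9=0 → 0; observed 0. Eliminates M2 inverted output.
Only M1 inverted output is consistent with every test.

M1 inverted output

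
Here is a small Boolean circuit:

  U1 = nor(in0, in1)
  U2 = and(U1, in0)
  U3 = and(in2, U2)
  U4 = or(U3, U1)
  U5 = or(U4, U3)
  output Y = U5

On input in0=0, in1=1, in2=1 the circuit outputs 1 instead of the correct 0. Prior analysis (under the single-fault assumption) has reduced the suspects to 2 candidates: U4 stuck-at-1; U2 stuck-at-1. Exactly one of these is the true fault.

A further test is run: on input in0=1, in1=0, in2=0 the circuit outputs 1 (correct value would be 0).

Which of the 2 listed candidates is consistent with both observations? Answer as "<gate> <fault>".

Evaluate each candidate on input in0=1, in1=0, in2=0:
  U4 stuck-at-1: U1=0, U2=0, U3=0, U4=1 [stuck-at-1], U5=1 → 1 — matches
  U2 stuck-at-1: U1=0, U2=1 [stuck-at-1], U3=0, U4=0, U5=0 → 0 — eliminated
Only U4 stuck-at-1 reproduces the observed 1.

U4 stuck-at-1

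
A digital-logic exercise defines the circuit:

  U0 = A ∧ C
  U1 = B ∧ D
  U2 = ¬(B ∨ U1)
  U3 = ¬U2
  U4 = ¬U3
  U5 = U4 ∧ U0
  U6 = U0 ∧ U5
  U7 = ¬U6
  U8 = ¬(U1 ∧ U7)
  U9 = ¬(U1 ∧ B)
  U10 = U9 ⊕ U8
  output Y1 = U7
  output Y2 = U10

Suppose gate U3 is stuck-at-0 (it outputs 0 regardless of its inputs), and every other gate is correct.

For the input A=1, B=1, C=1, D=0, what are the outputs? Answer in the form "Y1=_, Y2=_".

Y1=0, Y2=0

Propagate with U3 forced: U0=1, U1=0, U2=0, U3=0 [stuck-at-0], U4=1, U5=1, U6=1, U7=0, U8=1, U9=1, U10=0.
So the outputs are Y1=0, Y2=0. (Without the fault they would be Y1=1, Y2=0.)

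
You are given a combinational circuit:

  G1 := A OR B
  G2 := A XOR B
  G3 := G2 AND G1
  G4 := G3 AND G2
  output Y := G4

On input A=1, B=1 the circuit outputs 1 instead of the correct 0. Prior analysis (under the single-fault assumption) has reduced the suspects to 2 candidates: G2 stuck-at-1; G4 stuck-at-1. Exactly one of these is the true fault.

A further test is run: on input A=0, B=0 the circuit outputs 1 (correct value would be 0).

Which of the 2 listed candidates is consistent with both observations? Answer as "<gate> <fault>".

G4 stuck-at-1

Evaluate each candidate on input A=0, B=0:
  G2 stuck-at-1: G1=0, G2=1 [stuck-at-1], G3=0, G4=0 → 0 — eliminated
  G4 stuck-at-1: G1=0, G2=0, G3=0, G4=1 [stuck-at-1] → 1 — matches
Only G4 stuck-at-1 reproduces the observed 1.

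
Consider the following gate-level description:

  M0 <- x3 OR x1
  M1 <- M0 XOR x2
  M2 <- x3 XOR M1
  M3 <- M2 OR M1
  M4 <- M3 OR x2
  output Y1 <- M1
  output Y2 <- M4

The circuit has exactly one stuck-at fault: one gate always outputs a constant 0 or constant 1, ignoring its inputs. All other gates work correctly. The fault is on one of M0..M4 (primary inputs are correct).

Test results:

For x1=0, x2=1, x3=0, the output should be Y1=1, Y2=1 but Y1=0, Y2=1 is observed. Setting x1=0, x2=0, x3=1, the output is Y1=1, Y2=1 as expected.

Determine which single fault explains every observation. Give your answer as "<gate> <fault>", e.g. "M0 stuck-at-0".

M0 stuck-at-1

Fault-free values for test 1 (x1=0, x2=1, x3=0): M0=0, M1=1, M2=1, M3=1, M4=1, giving Y1=1, Y2=1. Observed Y1=0, Y2=1.
Test 1: faults giving observed Y1=0, Y2=1 are {M0 stuck-at-1, M1 stuck-at-0}.
Test 2 (x1=0, x2=0, x3=1): fault-free M0=1, M1=1, M2=0, M3=1, M4=1 → Y1=1, Y2=1; observed Y1=1, Y2=1. Eliminates M1 stuck-at-0.
Only M0 stuck-at-1 is consistent with every test.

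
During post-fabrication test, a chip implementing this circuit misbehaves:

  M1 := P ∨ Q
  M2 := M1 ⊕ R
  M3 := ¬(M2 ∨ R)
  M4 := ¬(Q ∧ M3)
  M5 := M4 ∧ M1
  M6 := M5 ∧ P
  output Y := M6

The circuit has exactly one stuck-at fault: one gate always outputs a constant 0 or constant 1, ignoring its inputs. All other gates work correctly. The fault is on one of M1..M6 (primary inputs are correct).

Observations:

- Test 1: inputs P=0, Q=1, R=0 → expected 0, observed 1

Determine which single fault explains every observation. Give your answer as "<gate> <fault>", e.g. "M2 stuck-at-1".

M6 stuck-at-1

Fault-free values for test 1 (P=0, Q=1, R=0): M1=1, M2=1, M3=0, M4=1, M5=1, M6=0, giving Y=0. Observed 1.
Test 1: faults giving observed 1 are {M6 stuck-at-1}.
Only M6 stuck-at-1 is consistent with every test.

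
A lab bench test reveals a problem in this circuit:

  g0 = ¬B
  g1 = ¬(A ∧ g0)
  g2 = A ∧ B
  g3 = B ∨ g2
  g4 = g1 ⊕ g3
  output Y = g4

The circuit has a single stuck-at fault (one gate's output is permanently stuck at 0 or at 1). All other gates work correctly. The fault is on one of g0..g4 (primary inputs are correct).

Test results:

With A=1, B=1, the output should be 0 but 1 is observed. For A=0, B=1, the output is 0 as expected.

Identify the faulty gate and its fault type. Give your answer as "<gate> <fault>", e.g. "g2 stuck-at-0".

Fault-free values for test 1 (A=1, B=1): g0=0, g1=1, g2=1, g3=1, g4=0, giving Y=0. Observed 1.
Test 1: faults giving observed 1 are {g0 stuck-at-1, g1 stuck-at-0, g3 stuck-at-0, g4 stuck-at-1}.
Test 2 (A=0, B=1): fault-free g0=0, g1=1, g2=0, g3=1, g4=0 → 0; observed 0. Eliminates g1 stuck-at-0, g3 stuck-at-0, g4 stuck-at-1.
Only g0 stuck-at-1 is consistent with every test.

g0 stuck-at-1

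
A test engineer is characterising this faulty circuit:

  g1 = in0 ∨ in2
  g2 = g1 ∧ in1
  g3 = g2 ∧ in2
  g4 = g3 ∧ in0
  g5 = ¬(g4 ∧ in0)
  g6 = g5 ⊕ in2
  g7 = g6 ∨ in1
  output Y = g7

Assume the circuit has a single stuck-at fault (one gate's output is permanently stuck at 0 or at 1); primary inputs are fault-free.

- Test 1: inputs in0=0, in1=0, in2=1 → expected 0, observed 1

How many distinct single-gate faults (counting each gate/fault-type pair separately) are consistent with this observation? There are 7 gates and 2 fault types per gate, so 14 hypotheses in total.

3

Fault-free: g1=1, g2=0, g3=0, g4=0, g5=1, g6=0, g7=0 → 0. Observed 1.
  g1 stuck-at-0: output 0 ✗
  g1 stuck-at-1: output 0 ✗
  g2 stuck-at-0: output 0 ✗
  g2 stuck-at-1: output 0 ✗
  g3 stuck-at-0: output 0 ✗
  g3 stuck-at-1: output 0 ✗
  g4 stuck-at-0: output 0 ✗
  g4 stuck-at-1: output 0 ✗
  g5 stuck-at-0: output 1 ✓
  g5 stuck-at-1: output 0 ✗
  g6 stuck-at-0: output 0 ✗
  g6 stuck-at-1: output 1 ✓
  g7 stuck-at-0: output 0 ✗
  g7 stuck-at-1: output 1 ✓
Consistent faults: {g5 stuck-at-0, g6 stuck-at-1, g7 stuck-at-1} — 3 in all.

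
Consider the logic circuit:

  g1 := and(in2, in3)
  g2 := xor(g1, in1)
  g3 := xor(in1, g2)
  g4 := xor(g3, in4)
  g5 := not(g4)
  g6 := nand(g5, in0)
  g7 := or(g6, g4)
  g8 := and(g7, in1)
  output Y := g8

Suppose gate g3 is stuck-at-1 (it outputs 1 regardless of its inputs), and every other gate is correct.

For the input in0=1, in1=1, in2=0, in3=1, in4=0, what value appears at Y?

1

Propagate with g3 forced: g1=0, g2=1, g3=1 [stuck-at-1], g4=1, g5=0, g6=1, g7=1, g8=1.
So Y = 1. (Without the fault it would be 0.)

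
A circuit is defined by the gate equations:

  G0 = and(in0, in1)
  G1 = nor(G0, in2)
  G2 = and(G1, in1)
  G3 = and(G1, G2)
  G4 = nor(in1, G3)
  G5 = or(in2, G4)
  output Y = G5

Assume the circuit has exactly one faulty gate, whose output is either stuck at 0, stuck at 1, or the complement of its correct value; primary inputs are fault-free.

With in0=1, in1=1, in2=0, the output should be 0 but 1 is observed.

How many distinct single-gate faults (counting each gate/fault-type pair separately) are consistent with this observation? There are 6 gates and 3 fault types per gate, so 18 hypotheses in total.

4

Fault-free: G0=1, G1=0, G2=0, G3=0, G4=0, G5=0 → 0. Observed 1.
  G0: none of the 3 fault types match ✗
  G1: none of the 3 fault types match ✗
  G2: none of the 3 fault types match ✗
  G3: none of the 3 fault types match ✗
  G4: stuck-at-1, inverted output ✓; others ✗
  G5: stuck-at-1, inverted output ✓; others ✗
Consistent faults: {G4 stuck-at-1, G4 inverted output, G5 stuck-at-1, G5 inverted output} — 4 in all.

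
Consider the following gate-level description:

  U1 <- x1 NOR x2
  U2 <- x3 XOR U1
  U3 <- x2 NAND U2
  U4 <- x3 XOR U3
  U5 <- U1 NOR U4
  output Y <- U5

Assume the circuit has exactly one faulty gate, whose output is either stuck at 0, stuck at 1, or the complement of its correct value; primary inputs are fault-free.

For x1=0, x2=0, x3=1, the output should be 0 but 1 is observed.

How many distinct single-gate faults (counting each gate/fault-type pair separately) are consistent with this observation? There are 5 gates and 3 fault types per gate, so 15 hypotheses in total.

4

Fault-free: U1=1, U2=0, U3=1, U4=0, U5=0 → 0. Observed 1.
  U1: stuck-at-0, inverted output ✓; others ✗
  U2: none of the 3 fault types match ✗
  U3: none of the 3 fault types match ✗
  U4: none of the 3 fault types match ✗
  U5: stuck-at-1, inverted output ✓; others ✗
Consistent faults: {U1 stuck-at-0, U1 inverted output, U5 stuck-at-1, U5 inverted output} — 4 in all.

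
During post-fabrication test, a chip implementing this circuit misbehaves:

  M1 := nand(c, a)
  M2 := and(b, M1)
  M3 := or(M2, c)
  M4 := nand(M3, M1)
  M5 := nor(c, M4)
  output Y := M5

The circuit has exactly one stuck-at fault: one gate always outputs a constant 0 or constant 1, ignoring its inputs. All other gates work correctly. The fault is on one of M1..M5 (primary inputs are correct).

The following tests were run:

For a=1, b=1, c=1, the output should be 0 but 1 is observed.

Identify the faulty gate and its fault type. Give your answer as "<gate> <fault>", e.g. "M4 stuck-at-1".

M5 stuck-at-1

Fault-free values for test 1 (a=1, b=1, c=1): M1=0, M2=0, M3=1, M4=1, M5=0, giving Y=0. Observed 1.
Test 1: faults giving observed 1 are {M5 stuck-at-1}.
Only M5 stuck-at-1 is consistent with every test.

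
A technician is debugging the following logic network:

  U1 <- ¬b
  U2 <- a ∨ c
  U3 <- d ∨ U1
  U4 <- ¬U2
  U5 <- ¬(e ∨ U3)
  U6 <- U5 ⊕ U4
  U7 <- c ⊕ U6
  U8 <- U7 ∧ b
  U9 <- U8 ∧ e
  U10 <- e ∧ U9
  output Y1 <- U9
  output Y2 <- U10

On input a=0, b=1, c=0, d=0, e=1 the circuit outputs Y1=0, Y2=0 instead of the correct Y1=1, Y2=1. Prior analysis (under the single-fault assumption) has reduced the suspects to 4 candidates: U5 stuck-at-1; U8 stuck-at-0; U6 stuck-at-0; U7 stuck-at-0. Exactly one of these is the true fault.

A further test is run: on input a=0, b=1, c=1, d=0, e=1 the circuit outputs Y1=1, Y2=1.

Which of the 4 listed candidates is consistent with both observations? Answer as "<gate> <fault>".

U6 stuck-at-0

Evaluate each candidate on input a=0, b=1, c=1, d=0, e=1:
  U5 stuck-at-1: U1=0, U2=1, U3=0, U4=0, U5=1 [stuck-at-1], U6=1, U7=0, U8=0, U9=0, U10=0 → Y1=0, Y2=0 — eliminated
  U8 stuck-at-0: U1=0, U2=1, U3=0, U4=0, U5=0, U6=0, U7=1, U8=0 [stuck-at-0], U9=0, U10=0 → Y1=0, Y2=0 — eliminated
  U6 stuck-at-0: U1=0, U2=1, U3=0, U4=0, U5=0, U6=0 [stuck-at-0], U7=1, U8=1, U9=1, U10=1 → Y1=1, Y2=1 — matches
  U7 stuck-at-0: U1=0, U2=1, U3=0, U4=0, U5=0, U6=0, U7=0 [stuck-at-0], U8=0, U9=0, U10=0 → Y1=0, Y2=0 — eliminated
Only U6 stuck-at-0 reproduces the observed Y1=1, Y2=1.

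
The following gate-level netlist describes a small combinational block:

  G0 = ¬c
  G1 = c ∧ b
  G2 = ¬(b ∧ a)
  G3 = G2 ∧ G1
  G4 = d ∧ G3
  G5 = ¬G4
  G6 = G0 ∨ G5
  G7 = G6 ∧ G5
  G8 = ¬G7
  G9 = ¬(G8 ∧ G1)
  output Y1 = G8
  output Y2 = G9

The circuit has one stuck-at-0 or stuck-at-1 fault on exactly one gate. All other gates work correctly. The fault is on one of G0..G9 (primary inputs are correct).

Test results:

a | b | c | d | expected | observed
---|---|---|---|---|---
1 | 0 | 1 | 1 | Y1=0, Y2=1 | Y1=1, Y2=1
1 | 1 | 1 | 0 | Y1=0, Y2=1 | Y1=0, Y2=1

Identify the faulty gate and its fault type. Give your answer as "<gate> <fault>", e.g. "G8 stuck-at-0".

Fault-free values for test 1 (a=1, b=0, c=1, d=1): G0=0, G1=0, G2=1, G3=0, G4=0, G5=1, G6=1, G7=1, G8=0, G9=1, giving Y1=0, Y2=1. Observed Y1=1, Y2=1.
Test 1: faults giving observed Y1=1, Y2=1 are {G3 stuck-at-1, G4 stuck-at-1, G5 stuck-at-0, G6 stuck-at-0, G7 stuck-at-0, G8 stuck-at-1}.
Test 2 (a=1, b=1, c=1, d=0): fault-free G0=0, G1=1, G2=0, G3=0, G4=0, G5=1, G6=1, G7=1, G8=0, G9=1 → Y1=0, Y2=1; observed Y1=0, Y2=1. Eliminates G4 stuck-at-1, G5 stuck-at-0, G6 stuck-at-0, G7 stuck-at-0, G8 stuck-at-1.
Only G3 stuck-at-1 is consistent with every test.

G3 stuck-at-1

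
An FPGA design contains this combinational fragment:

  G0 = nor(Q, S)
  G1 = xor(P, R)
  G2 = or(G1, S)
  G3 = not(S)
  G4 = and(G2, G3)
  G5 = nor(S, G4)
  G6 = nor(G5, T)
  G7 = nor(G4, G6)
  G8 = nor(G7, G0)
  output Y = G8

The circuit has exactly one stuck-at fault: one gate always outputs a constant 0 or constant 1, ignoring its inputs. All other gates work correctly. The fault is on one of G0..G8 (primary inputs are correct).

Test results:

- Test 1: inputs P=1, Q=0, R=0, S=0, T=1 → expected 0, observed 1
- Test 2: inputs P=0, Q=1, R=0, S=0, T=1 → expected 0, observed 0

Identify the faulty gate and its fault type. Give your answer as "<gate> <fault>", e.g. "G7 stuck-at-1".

G0 stuck-at-0

Fault-free values for test 1 (P=1, Q=0, R=0, S=0, T=1): G0=1, G1=1, G2=1, G3=1, G4=1, G5=0, G6=0, G7=0, G8=0, giving Y=0. Observed 1.
Test 1: faults giving observed 1 are {G0 stuck-at-0, G8 stuck-at-1}.
Test 2 (P=0, Q=1, R=0, S=0, T=1): fault-free G0=0, G1=0, G2=0, G3=1, G4=0, G5=1, G6=0, G7=1, G8=0 → 0; observed 0. Eliminates G8 stuck-at-1.
Only G0 stuck-at-0 is consistent with every test.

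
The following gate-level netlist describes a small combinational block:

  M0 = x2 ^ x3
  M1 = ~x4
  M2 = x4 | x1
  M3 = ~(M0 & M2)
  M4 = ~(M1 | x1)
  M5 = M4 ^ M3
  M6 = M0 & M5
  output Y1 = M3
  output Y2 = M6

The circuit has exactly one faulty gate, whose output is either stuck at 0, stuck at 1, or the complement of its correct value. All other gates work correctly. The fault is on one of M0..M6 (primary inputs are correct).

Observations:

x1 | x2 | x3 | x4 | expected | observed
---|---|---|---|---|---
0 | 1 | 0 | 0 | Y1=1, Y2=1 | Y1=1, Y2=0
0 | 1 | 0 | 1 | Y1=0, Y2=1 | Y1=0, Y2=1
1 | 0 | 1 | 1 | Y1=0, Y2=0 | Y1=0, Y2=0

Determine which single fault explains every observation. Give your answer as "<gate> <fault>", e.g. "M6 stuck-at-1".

Fault-free values for test 1 (x1=0, x2=1, x3=0, x4=0): M0=1, M1=1, M2=0, M3=1, M4=0, M5=1, M6=1, giving Y1=1, Y2=1. Observed Y1=1, Y2=0.
Test 1: faults giving observed Y1=1, Y2=0 are {M0 stuck-at-0, M0 inverted output, M1 stuck-at-0, M1 inverted output, M4 stuck-at-1, M4 inverted output, M5 stuck-at-0, M5 inverted output, M6 stuck-at-0, M6 inverted output}.
Test 2 (x1=0, x2=1, x3=0, x4=1): fault-free M0=1, M1=0, M2=1, M3=0, M4=1, M5=1, M6=1 → Y1=0, Y2=1; observed Y1=0, Y2=1. Eliminates M0 stuck-at-0, M0 inverted output, M1 inverted output, M4 inverted output, M5 stuck-at-0, M5 inverted output, M6 stuck-at-0, M6 inverted output.
Test 3 (x1=1, x2=0, x3=1, x4=1): fault-free M0=1, M1=0, M2=1, M3=0, M4=0, M5=0, M6=0 → Y1=0, Y2=0; observed Y1=0, Y2=0. Eliminates M4 stuck-at-1.
Only M1 stuck-at-0 is consistent with every test.

M1 stuck-at-0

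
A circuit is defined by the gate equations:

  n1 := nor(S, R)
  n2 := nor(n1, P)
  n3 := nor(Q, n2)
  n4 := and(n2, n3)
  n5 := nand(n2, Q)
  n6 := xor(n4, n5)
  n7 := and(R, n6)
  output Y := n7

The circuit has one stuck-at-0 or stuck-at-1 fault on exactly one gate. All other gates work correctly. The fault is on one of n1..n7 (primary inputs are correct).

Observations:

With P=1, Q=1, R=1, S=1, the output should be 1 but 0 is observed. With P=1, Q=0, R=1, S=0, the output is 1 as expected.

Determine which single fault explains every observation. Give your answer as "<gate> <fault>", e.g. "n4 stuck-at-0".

n2 stuck-at-1

Fault-free values for test 1 (P=1, Q=1, R=1, S=1): n1=0, n2=0, n3=0, n4=0, n5=1, n6=1, n7=1, giving Y=1. Observed 0.
Test 1: faults giving observed 0 are {n2 stuck-at-1, n4 stuck-at-1, n5 stuck-at-0, n6 stuck-at-0, n7 stuck-at-0}.
Test 2 (P=1, Q=0, R=1, S=0): fault-free n1=0, n2=0, n3=1, n4=0, n5=1, n6=1, n7=1 → 1; observed 1. Eliminates n4 stuck-at-1, n5 stuck-at-0, n6 stuck-at-0, n7 stuck-at-0.
Only n2 stuck-at-1 is consistent with every test.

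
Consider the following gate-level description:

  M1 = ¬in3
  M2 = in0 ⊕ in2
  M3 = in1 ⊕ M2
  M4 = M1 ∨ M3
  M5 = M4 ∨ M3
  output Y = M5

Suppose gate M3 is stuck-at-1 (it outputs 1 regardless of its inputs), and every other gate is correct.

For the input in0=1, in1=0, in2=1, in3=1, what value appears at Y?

Propagate with M3 forced: M1=0, M2=0, M3=1 [stuck-at-1], M4=1, M5=1.
So Y = 1. (Without the fault it would be 0.)

1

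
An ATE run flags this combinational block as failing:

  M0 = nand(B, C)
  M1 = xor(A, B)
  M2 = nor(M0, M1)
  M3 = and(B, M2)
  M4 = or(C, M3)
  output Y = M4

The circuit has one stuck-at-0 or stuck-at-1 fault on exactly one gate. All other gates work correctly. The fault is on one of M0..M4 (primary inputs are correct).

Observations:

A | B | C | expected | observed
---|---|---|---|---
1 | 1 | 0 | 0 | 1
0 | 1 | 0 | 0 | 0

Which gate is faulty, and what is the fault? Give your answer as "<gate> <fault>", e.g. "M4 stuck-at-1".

Fault-free values for test 1 (A=1, B=1, C=0): M0=1, M1=0, M2=0, M3=0, M4=0, giving Y=0. Observed 1.
Test 1: faults giving observed 1 are {M0 stuck-at-0, M2 stuck-at-1, M3 stuck-at-1, M4 stuck-at-1}.
Test 2 (A=0, B=1, C=0): fault-free M0=1, M1=1, M2=0, M3=0, M4=0 → 0; observed 0. Eliminates M2 stuck-at-1, M3 stuck-at-1, M4 stuck-at-1.
Only M0 stuck-at-0 is consistent with every test.

M0 stuck-at-0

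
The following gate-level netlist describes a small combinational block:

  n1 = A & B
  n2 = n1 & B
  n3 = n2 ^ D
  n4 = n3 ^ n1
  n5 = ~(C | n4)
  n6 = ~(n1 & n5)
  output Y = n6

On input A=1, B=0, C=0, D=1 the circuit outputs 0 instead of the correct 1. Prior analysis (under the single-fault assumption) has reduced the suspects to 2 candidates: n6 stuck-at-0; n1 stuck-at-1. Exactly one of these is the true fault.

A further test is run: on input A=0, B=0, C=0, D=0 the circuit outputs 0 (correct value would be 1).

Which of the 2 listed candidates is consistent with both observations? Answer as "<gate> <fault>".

Evaluate each candidate on input A=0, B=0, C=0, D=0:
  n6 stuck-at-0: n1=0, n2=0, n3=0, n4=0, n5=1, n6=0 [stuck-at-0] → 0 — matches
  n1 stuck-at-1: n1=1 [stuck-at-1], n2=0, n3=0, n4=1, n5=0, n6=1 → 1 — eliminated
Only n6 stuck-at-0 reproduces the observed 0.

n6 stuck-at-0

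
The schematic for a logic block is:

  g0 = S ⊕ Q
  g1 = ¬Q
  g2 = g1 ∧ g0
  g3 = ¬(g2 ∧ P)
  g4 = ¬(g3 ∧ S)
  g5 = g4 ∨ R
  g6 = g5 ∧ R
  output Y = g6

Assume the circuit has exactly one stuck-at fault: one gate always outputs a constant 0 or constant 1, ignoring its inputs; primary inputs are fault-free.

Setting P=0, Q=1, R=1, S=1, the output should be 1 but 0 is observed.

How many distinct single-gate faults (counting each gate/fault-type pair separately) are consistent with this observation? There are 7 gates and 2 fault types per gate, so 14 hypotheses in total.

2

Fault-free: g0=0, g1=0, g2=0, g3=1, g4=0, g5=1, g6=1 → 1. Observed 0.
  g0 stuck-at-0: output 1 ✗
  g0 stuck-at-1: output 1 ✗
  g1 stuck-at-0: output 1 ✗
  g1 stuck-at-1: output 1 ✗
  g2 stuck-at-0: output 1 ✗
  g2 stuck-at-1: output 1 ✗
  g3 stuck-at-0: output 1 ✗
  g3 stuck-at-1: output 1 ✗
  g4 stuck-at-0: output 1 ✗
  g4 stuck-at-1: output 1 ✗
  g5 stuck-at-0: output 0 ✓
  g5 stuck-at-1: output 1 ✗
  g6 stuck-at-0: output 0 ✓
  g6 stuck-at-1: output 1 ✗
Consistent faults: {g5 stuck-at-0, g6 stuck-at-0} — 2 in all.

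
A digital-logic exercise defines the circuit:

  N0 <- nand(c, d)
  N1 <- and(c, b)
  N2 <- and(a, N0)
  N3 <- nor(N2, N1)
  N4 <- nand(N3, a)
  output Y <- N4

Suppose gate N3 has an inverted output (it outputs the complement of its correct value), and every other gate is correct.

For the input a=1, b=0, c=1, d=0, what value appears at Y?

0

Propagate with N3 forced: N0=1, N1=0, N2=1, N3=1 [inverted output], N4=0.
So Y = 0. (Without the fault it would be 1.)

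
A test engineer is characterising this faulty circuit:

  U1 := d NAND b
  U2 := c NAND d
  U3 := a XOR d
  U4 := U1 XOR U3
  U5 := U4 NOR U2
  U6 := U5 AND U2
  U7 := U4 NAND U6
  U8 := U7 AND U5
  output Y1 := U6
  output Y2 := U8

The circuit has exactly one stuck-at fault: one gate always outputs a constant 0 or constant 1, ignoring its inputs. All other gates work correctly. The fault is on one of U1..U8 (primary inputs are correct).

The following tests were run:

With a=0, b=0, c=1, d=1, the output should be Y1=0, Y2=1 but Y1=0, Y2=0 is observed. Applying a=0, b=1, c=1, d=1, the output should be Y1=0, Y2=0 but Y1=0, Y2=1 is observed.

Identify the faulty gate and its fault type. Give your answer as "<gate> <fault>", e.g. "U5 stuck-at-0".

U3 stuck-at-0

Fault-free values for test 1 (a=0, b=0, c=1, d=1): U1=1, U2=0, U3=1, U4=0, U5=1, U6=0, U7=1, U8=1, giving Y1=0, Y2=1. Observed Y1=0, Y2=0.
Test 1: faults giving observed Y1=0, Y2=0 are {U1 stuck-at-0, U2 stuck-at-1, U3 stuck-at-0, U4 stuck-at-1, U5 stuck-at-0, U7 stuck-at-0, U8 stuck-at-0}.
Test 2 (a=0, b=1, c=1, d=1): fault-free U1=0, U2=0, U3=1, U4=1, U5=0, U6=0, U7=1, U8=0 → Y1=0, Y2=0; observed Y1=0, Y2=1. Eliminates U1 stuck-at-0, U2 stuck-at-1, U4 stuck-at-1, U5 stuck-at-0, U7 stuck-at-0, U8 stuck-at-0.
Only U3 stuck-at-0 is consistent with every test.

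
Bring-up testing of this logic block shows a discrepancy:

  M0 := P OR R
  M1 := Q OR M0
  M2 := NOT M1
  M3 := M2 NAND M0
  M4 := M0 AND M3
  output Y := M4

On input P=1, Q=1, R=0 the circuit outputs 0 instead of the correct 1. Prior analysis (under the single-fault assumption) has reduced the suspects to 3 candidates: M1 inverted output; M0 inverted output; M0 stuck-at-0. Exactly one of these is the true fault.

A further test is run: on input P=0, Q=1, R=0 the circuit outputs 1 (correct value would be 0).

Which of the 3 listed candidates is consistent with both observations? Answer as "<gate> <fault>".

Evaluate each candidate on input P=0, Q=1, R=0:
  M1 inverted output: M0=0, M1=0 [inverted output], M2=1, M3=1, M4=0 → 0 — eliminated
  M0 inverted output: M0=1 [inverted output], M1=1, M2=0, M3=1, M4=1 → 1 — matches
  M0 stuck-at-0: M0=0 [stuck-at-0], M1=1, M2=0, M3=1, M4=0 → 0 — eliminated
Only M0 inverted output reproduces the observed 1.

M0 inverted output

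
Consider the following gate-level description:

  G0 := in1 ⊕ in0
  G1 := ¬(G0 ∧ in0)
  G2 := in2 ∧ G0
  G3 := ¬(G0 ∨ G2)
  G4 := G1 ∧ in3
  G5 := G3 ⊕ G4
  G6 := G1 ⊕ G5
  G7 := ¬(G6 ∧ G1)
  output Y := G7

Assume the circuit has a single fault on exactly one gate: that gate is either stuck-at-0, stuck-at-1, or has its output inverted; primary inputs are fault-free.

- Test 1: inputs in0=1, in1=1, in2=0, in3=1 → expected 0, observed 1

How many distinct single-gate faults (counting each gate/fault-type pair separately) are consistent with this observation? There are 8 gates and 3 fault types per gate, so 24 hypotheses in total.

Fault-free: G0=0, G1=1, G2=0, G3=1, G4=1, G5=0, G6=1, G7=0 → 0. Observed 1.
  G0: stuck-at-1, inverted output ✓; others ✗
  G1: stuck-at-0, inverted output ✓; others ✗
  G2: stuck-at-1, inverted output ✓; others ✗
  G3: stuck-at-0, inverted output ✓; others ✗
  G4: stuck-at-0, inverted output ✓; others ✗
  G5: stuck-at-1, inverted output ✓; others ✗
  G6: stuck-at-0, inverted output ✓; others ✗
  G7: stuck-at-1, inverted output ✓; others ✗
Consistent faults: {G0 stuck-at-1, G0 inverted output, G1 stuck-at-0, G1 inverted output, G2 stuck-at-1, G2 inverted output, G3 stuck-at-0, G3 inverted output, G4 stuck-at-0, G4 inverted output, G5 stuck-at-1, G5 inverted output, G6 stuck-at-0, G6 inverted output, G7 stuck-at-1, G7 inverted output} — 16 in all.

16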